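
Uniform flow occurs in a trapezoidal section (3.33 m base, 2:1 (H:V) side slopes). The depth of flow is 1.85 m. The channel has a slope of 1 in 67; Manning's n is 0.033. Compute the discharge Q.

Q = 52 m³/s

With bottom width b = 3.33 m and side slope z = 2: A = (b + zy)y = (3.33 + 2×1.85)×1.85 = 13.01 m²; P = b + 2y√(1+z²) = 3.33 + 2×1.85×2.236 = 11.6 m.
Hydraulic radius R = A/P = 13.01/11.6 = 1.121 m.
Manning's equation: Q = (1/n) A R^(2/3) S^(1/2) = (1/0.033) × 13.01 × 1.121^(2/3) × 0.01493^(1/2) = 52 m³/s.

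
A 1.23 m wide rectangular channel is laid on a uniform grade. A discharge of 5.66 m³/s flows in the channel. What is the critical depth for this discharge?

For a rectangular channel, critical depth y_c = (q²/g)^(1/3) where q = Q/b = 5.66/1.23 = 4.602 m²/s.
So y_c = (4.602²/9.81)^(1/3) = 1.29 m.

y_c = 1.29 m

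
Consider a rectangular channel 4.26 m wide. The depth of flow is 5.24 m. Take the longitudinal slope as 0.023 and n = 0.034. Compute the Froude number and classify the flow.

Flow area A = b·y = 4.26 × 5.24 = 22.32 m². Wetted perimeter P = b + 2y = 4.26 + 2×5.24 = 14.74 m.
Hydraulic radius R = A/P = 22.32/14.74 = 1.514 m.
V = (1/n) R^(2/3) √S = (1/0.034) × 1.514^(2/3) × √0.023 = 5.882 m/s. Hydraulic depth D_h = A/T = 22.32/4.26 = 5.24 m.
Froude number Fr = V/√(g·D_h) = 5.882/√(9.81×5.24) = 0.82, which is less than 1, so the flow is subcritical.

subcritical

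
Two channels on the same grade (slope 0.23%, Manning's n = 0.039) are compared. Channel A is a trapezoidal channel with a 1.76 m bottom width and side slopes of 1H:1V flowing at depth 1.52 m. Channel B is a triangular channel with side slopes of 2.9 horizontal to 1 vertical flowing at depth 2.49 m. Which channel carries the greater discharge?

channel B

Channel A: With bottom width b = 1.76 m and side slope z = 1: A = (b + zy)y = (1.76 + 1×1.52)×1.52 = 4.986 m²; P = b + 2y√(1+z²) = 1.76 + 2×1.52×1.414 = 6.059 m. Hydraulic radius R = A/P = 4.986/6.059 = 0.8228 m. Q_A = (1/0.039)·4.986·0.8228^(2/3)·√0.0023 = 5.383 m³/s.
Channel B: For a triangular section with side slope z = 2.9: A = zy² = 2.9×2.49² = 17.98 m²; P = 2y√(1+z²) = 2×2.49×3.068 = 15.28 m. Hydraulic radius R = A/P = 17.98/15.28 = 1.177 m. Q_B = (1/0.039)·17.98·1.177^(2/3)·√0.0023 = 24.65 m³/s.
Q_A = 5.383 m³/s vs Q_B = 24.65 m³/s, so channel B carries more.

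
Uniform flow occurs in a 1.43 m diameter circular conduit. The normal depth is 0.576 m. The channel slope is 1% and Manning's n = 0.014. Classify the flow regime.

For a circular section of diameter D = 1.43 m at depth y = 0.576 m, the central angle is θ = 2 arccos(1 − 2y/D) = 2.75 rad. Then A = (D²/8)(θ − sin θ) = 0.6055 m² and P = Dθ/2 = 1.966 m.
Hydraulic radius R = A/P = 0.6055/1.966 = 0.3079 m.
V = (1/n) R^(2/3) √S = (1/0.014) × 0.3079^(2/3) × √0.01 = 3.257 m/s. Hydraulic depth D_h = A/T = 0.6055/1.403 = 0.4317 m.
Froude number Fr = V/√(g·D_h) = 3.257/√(9.81×0.4317) = 1.58, which is greater than 1, so the flow is supercritical.

supercritical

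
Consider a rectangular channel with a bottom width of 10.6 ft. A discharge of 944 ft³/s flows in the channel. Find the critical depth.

For a rectangular channel, critical depth y_c = (q²/g)^(1/3) where q = Q/b = 944/10.6 = 89.06 ft²/s.
So y_c = (89.06²/32.2)^(1/3) = 6.27 ft.

y_c = 6.27 ft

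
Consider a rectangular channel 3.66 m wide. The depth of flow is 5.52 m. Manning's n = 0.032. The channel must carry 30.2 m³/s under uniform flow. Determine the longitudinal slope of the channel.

S = 0.0015

Flow area A = b·y = 3.66 × 5.52 = 20.2 m². Wetted perimeter P = b + 2y = 3.66 + 2×5.52 = 14.7 m.
Hydraulic radius R = A/P = 20.2/14.7 = 1.374 m.
From Manning's equation, S = [nQ / (1 A R^(2/3))]² = [0.032 × 30.2 / (1 × 20.2 × 1.374^(2/3))]² = 0.0015.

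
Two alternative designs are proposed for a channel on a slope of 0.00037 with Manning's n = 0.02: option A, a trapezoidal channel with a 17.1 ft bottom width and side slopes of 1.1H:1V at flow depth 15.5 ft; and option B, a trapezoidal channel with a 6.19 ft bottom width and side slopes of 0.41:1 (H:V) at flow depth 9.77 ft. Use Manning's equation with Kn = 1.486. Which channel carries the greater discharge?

Channel A: With bottom width b = 17.1 ft and side slope z = 1.1: A = (b + zy)y = (17.1 + 1.1×15.5)×15.5 = 529.3 ft²; P = b + 2y√(1+z²) = 17.1 + 2×15.5×1.487 = 63.18 ft. Hydraulic radius R = A/P = 529.3/63.18 = 8.377 ft. Q_A = (1.486/0.02)·529.3·8.377^(2/3)·√0.00037 = 3120 ft³/s.
Channel B: With bottom width b = 6.19 ft and side slope z = 0.41: A = (b + zy)y = (6.19 + 0.41×9.77)×9.77 = 99.61 ft²; P = b + 2y√(1+z²) = 6.19 + 2×9.77×1.081 = 27.31 ft. Hydraulic radius R = A/P = 99.61/27.31 = 3.648 ft. Q_B = (1.486/0.02)·99.61·3.648^(2/3)·√0.00037 = 337.3 ft³/s.
Q_A = 3120 ft³/s vs Q_B = 337.3 ft³/s, so channel A carries more.

channel A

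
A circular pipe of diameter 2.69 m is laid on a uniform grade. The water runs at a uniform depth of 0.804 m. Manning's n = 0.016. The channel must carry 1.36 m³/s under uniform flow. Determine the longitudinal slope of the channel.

For a circular section of diameter D = 2.69 m at depth y = 0.804 m, the central angle is θ = 2 arccos(1 − 2y/D) = 2.314 rad. Then A = (D²/8)(θ − sin θ) = 1.427 m² and P = Dθ/2 = 3.112 m.
Hydraulic radius R = A/P = 1.427/3.112 = 0.4584 m.
From Manning's equation, S = [nQ / (1 A R^(2/3))]² = [0.016 × 1.36 / (1 × 1.427 × 0.4584^(2/3))]² = 0.000658.

S = 0.000658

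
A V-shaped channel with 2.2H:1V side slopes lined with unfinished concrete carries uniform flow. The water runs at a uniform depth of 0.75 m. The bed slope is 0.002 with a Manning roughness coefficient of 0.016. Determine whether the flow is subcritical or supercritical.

subcritical

For a triangular section with side slope z = 2.2: A = zy² = 2.2×0.75² = 1.238 m²; P = 2y√(1+z²) = 2×0.75×2.417 = 3.625 m.
Hydraulic radius R = A/P = 1.238/3.625 = 0.3414 m.
V = (1/n) R^(2/3) √S = (1/0.016) × 0.3414^(2/3) × √0.002 = 1.365 m/s. Hydraulic depth D_h = A/T = 1.238/3.3 = 0.375 m.
Froude number Fr = V/√(g·D_h) = 1.365/√(9.81×0.375) = 0.712, which is less than 1, so the flow is subcritical.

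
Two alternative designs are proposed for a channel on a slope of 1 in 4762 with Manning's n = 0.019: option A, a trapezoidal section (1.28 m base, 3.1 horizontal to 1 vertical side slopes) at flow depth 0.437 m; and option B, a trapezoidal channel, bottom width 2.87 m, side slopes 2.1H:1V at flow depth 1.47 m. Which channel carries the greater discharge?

Channel A: With bottom width b = 1.28 m and side slope z = 3.1: A = (b + zy)y = (1.28 + 3.1×0.437)×0.437 = 1.151 m²; P = b + 2y√(1+z²) = 1.28 + 2×0.437×3.257 = 4.127 m. Hydraulic radius R = A/P = 1.151/4.127 = 0.279 m. Q_A = (1/0.019)·1.151·0.279^(2/3)·√0.00021 = 0.3749 m³/s.
Channel B: With bottom width b = 2.87 m and side slope z = 2.1: A = (b + zy)y = (2.87 + 2.1×1.47)×1.47 = 8.757 m²; P = b + 2y√(1+z²) = 2.87 + 2×1.47×2.326 = 9.708 m. Hydraulic radius R = A/P = 8.757/9.708 = 0.902 m. Q_B = (1/0.019)·8.757·0.902^(2/3)·√0.00021 = 6.235 m³/s.
Q_A = 0.3749 m³/s vs Q_B = 6.235 m³/s, so channel B carries more.

channel B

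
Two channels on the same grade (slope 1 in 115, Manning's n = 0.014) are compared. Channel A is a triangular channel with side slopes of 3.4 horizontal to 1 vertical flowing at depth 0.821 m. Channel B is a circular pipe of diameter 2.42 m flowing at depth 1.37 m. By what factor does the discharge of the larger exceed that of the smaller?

1.64

Channel A: For a triangular section with side slope z = 3.4: A = zy² = 3.4×0.821² = 2.292 m²; P = 2y√(1+z²) = 2×0.821×3.544 = 5.819 m. Hydraulic radius R = A/P = 2.292/5.819 = 0.3938 m. Q_A = (1/0.014)·2.292·0.3938^(2/3)·√0.008696 = 8.201 m³/s.
Channel B: For a circular section of diameter D = 2.42 m at depth y = 1.37 m, the central angle is θ = 2 arccos(1 − 2y/D) = 3.407 rad. Then A = (D²/8)(θ − sin θ) = 2.686 m² and P = Dθ/2 = 4.122 m. Hydraulic radius R = A/P = 2.686/4.122 = 0.6516 m. Q_B = (1/0.014)·2.686·0.6516^(2/3)·√0.008696 = 13.45 m³/s.
The larger discharge is 13.45 m³/s and the smaller is 8.201 m³/s; the ratio is 1.64.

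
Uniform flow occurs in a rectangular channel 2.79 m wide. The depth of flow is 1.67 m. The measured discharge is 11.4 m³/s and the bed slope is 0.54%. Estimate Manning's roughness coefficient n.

n = 0.025

Flow area A = b·y = 2.79 × 1.67 = 4.659 m². Wetted perimeter P = b + 2y = 2.79 + 2×1.67 = 6.13 m.
Hydraulic radius R = A/P = 4.659/6.13 = 0.7601 m.
Rearranging Manning's equation: n = (1/Q) A R^(2/3) S^(1/2) = (1/11.4) × 4.659 × 0.7601^(2/3) × √0.0054 = 0.025.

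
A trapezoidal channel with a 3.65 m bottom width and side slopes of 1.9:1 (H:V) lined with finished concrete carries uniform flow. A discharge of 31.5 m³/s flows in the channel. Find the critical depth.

y_c = 1.51 m

At critical depth, Q² T / (g A³) = 1, i.e. A³/T = Q²/g = 31.5²/9.81 = 101.1.
At y = 1.86 m: A³/T = 222.6 — high.
At y = 1.28 m: A³/T = 55.42 — low.
At y = 1.51 m: A³/T = 101.6 — matches.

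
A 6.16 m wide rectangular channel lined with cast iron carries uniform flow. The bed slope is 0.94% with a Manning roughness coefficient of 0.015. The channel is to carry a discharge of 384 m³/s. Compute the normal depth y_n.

Manning's equation rearranged: A R^(2/3) = nQ / (1·√S) = 0.015 × 384 / (√0.0094) = 59.41.
Trying y = 4.27 m: A R^(2/3) = 38.77 — low.
Trying y = 6 m: A R^(2/3) = 59.36 — ≈ 59.41.

y_n = 6 m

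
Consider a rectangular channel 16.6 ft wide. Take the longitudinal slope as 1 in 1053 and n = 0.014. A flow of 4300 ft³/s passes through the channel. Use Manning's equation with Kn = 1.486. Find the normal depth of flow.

Manning's equation rearranged: A R^(2/3) = nQ / (1.486·√S) = 0.014 × 4300 / (1.486 × √0.0009497) = 1315.
Try y = 18.2 ft: A R^(2/3) = 964.1 — low.
Try y = 23.6 ft: A R^(2/3) = 1314 — matches.

y_n = 23.6 ft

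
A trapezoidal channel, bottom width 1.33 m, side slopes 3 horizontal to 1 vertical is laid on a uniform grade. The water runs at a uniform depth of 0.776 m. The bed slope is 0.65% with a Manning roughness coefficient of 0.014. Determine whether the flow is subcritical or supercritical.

supercritical

With bottom width b = 1.33 m and side slope z = 3: A = (b + zy)y = (1.33 + 3×0.776)×0.776 = 2.839 m²; P = b + 2y√(1+z²) = 1.33 + 2×0.776×3.162 = 6.238 m.
Hydraulic radius R = A/P = 2.839/6.238 = 0.4551 m.
V = (1/n) R^(2/3) √S = (1/0.014) × 0.4551^(2/3) × √0.0065 = 3.407 m/s. Hydraulic depth D_h = A/T = 2.839/5.986 = 0.4742 m.
Froude number Fr = V/√(g·D_h) = 3.407/√(9.81×0.4742) = 1.58, which is greater than 1, so the flow is supercritical.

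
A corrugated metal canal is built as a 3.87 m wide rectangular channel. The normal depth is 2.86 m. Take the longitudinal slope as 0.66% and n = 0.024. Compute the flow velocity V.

Flow area A = b·y = 3.87 × 2.86 = 11.07 m². Wetted perimeter P = b + 2y = 3.87 + 2×2.86 = 9.59 m.
Hydraulic radius R = A/P = 11.07/9.59 = 1.154 m.
From Manning's equation, V = (1/n) R^(2/3) S^(1/2) = (1/0.024) × 1.154^(2/3) × 0.0066^(1/2) = 3.72 m/s.

V = 3.72 m/s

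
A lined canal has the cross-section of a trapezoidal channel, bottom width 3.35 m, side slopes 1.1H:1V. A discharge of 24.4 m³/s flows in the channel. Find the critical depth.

y_c = 1.48 m

At critical depth, Q² T / (g A³) = 1, i.e. A³/T = Q²/g = 24.4²/9.81 = 60.69.
Try y = 1.72 m: A³/T = 102.7 — over.
Try y = 1.01 m: A³/T = 16.42 — short.
Try y = 1.48 m: A³/T = 60.54 — close enough.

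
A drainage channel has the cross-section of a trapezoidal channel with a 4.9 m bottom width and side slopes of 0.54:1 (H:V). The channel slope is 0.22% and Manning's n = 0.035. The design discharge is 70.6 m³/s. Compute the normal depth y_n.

Manning's equation rearranged: A R^(2/3) = nQ / (1·√S) = 0.035 × 70.6 / (√0.0022) = 52.68.
At y = 5.49 m: A R^(2/3) = 79.2 — too large.
At y = 3.37 m: A R^(2/3) = 33.55 — too small.
At y = 4.37 m: A R^(2/3) = 52.67 — matches.

y_n = 4.37 m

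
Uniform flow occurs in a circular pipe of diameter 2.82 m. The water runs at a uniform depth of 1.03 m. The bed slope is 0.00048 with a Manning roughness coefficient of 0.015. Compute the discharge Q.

For a circular section of diameter D = 2.82 m at depth y = 1.03 m, the central angle is θ = 2 arccos(1 − 2y/D) = 2.596 rad. Then A = (D²/8)(θ − sin θ) = 2.064 m² and P = Dθ/2 = 3.66 m.
Hydraulic radius R = A/P = 2.064/3.66 = 0.564 m.
Manning's equation: Q = (1/n) A R^(2/3) S^(1/2) = (1/0.015) × 2.064 × 0.564^(2/3) × 0.00048^(1/2) = 2.06 m³/s.

Q = 2.06 m³/s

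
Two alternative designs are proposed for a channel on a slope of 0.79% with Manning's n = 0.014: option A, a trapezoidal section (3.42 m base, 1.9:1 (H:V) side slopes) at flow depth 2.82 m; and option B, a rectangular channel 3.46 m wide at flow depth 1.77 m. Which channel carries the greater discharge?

channel A

Channel A: With bottom width b = 3.42 m and side slope z = 1.9: A = (b + zy)y = (3.42 + 1.9×2.82)×2.82 = 24.75 m²; P = b + 2y√(1+z²) = 3.42 + 2×2.82×2.147 = 15.53 m. Hydraulic radius R = A/P = 24.75/15.53 = 1.594 m. Q_A = (1/0.014)·24.75·1.594^(2/3)·√0.0079 = 214.4 m³/s.
Channel B: Flow area A = b·y = 3.46 × 1.77 = 6.124 m². Wetted perimeter P = b + 2y = 3.46 + 2×1.77 = 7 m. Hydraulic radius R = A/P = 6.124/7 = 0.8749 m. Q_B = (1/0.014)·6.124·0.8749^(2/3)·√0.0079 = 35.57 m³/s.
Q_A = 214.4 m³/s vs Q_B = 35.57 m³/s, so channel A carries more.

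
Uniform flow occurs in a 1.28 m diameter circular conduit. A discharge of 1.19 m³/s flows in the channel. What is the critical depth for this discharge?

y_c = 0.582 m

At critical depth, Q² T / (g A³) = 1, i.e. A³/T = Q²/g = 1.19²/9.81 = 0.1444.
Try y = 0.687 m: A³/T = 0.2727 — too large.
Try y = 0.582 m: A³/T = 0.1447 — ≈ 0.1444.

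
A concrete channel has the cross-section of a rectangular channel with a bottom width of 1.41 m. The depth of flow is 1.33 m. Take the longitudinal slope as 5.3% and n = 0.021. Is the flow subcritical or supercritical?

supercritical

Flow area A = b·y = 1.41 × 1.33 = 1.875 m². Wetted perimeter P = b + 2y = 1.41 + 2×1.33 = 4.07 m.
Hydraulic radius R = A/P = 1.875/4.07 = 0.4608 m.
V = (1/n) R^(2/3) √S = (1/0.021) × 0.4608^(2/3) × √0.053 = 6.54 m/s. Hydraulic depth D_h = A/T = 1.875/1.41 = 1.33 m.
Froude number Fr = V/√(g·D_h) = 6.54/√(9.81×1.33) = 1.81, which is greater than 1, so the flow is supercritical.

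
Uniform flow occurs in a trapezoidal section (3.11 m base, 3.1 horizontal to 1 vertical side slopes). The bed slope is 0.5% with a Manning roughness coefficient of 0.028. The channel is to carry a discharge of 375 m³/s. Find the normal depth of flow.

Manning's equation rearranged: A R^(2/3) = nQ / (1·√S) = 0.028 × 375 / (√0.005) = 148.5.
Trying y = 5.53 m: A R^(2/3) = 225.8 — over.
Trying y = 3.64 m: A R^(2/3) = 81.87 — short.
Trying y = 4.66 m: A R^(2/3) = 148.5 — ≈ 148.5.

y_n = 4.66 m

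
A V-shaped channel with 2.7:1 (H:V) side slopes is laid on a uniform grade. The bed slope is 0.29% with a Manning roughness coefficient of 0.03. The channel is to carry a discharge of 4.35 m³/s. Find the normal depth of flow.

y_n = 1.16 m

Manning's equation rearranged: A R^(2/3) = nQ / (1·√S) = 0.03 × 4.35 / (√0.0029) = 2.423.
Try y = 0.931 m: A R^(2/3) = 1.347 — too small.
Try y = 1.16 m: A R^(2/3) = 2.421 — matches.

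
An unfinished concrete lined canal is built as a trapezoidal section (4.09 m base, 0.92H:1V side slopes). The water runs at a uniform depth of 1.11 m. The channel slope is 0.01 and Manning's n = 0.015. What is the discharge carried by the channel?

Q = 32.5 m³/s

With bottom width b = 4.09 m and side slope z = 0.92: A = (b + zy)y = (4.09 + 0.92×1.11)×1.11 = 5.673 m²; P = b + 2y√(1+z²) = 4.09 + 2×1.11×1.359 = 7.107 m.
Hydraulic radius R = A/P = 5.673/7.107 = 0.7983 m.
Manning's equation: Q = (1/n) A R^(2/3) S^(1/2) = (1/0.015) × 5.673 × 0.7983^(2/3) × 0.01^(1/2) = 32.5 m³/s.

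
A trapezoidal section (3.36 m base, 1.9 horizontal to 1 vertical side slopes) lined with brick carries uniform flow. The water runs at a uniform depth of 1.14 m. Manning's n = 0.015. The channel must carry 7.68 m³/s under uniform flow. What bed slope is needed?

S = 0.00048

With bottom width b = 3.36 m and side slope z = 1.9: A = (b + zy)y = (3.36 + 1.9×1.14)×1.14 = 6.3 m²; P = b + 2y√(1+z²) = 3.36 + 2×1.14×2.147 = 8.255 m.
Hydraulic radius R = A/P = 6.3/8.255 = 0.7631 m.
From Manning's equation, S = [nQ / (1 A R^(2/3))]² = [0.015 × 7.68 / (1 × 6.3 × 0.7631^(2/3))]² = 0.00048.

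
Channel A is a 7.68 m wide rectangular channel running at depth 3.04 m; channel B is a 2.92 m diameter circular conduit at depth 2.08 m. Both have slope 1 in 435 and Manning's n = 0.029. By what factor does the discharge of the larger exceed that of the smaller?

Channel A: Flow area A = b·y = 7.68 × 3.04 = 23.35 m². Wetted perimeter P = b + 2y = 7.68 + 2×3.04 = 13.76 m. Hydraulic radius R = A/P = 23.35/13.76 = 1.697 m. Q_A = (1/0.029)·23.35·1.697^(2/3)·√0.002299 = 54.91 m³/s.
Channel B: For a circular section of diameter D = 2.92 m at depth y = 2.08 m, the central angle is θ = 2 arccos(1 − 2y/D) = 4.019 rad. Then A = (D²/8)(θ − sin θ) = 5.103 m² and P = Dθ/2 = 5.867 m. Hydraulic radius R = A/P = 5.103/5.867 = 0.8697 m. Q_B = (1/0.029)·5.103·0.8697^(2/3)·√0.002299 = 7.687 m³/s.
The larger discharge is 54.91 m³/s and the smaller is 7.687 m³/s; the ratio is 7.14.

7.14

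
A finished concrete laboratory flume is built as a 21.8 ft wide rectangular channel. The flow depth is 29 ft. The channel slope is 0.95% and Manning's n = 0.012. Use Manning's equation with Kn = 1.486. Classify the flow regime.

supercritical

Flow area A = b·y = 21.8 × 29 = 632.2 ft². Wetted perimeter P = b + 2y = 21.8 + 2×29 = 79.8 ft.
Hydraulic radius R = A/P = 632.2/79.8 = 7.922 ft.
V = (1.486/n) R^(2/3) √S = (1.486/0.012) × 7.922^(2/3) × √0.0095 = 47.97 ft/s. Hydraulic depth D_h = A/T = 632.2/21.8 = 29 ft.
Froude number Fr = V/√(g·D_h) = 47.97/√(32.2×29) = 1.57, which is greater than 1, so the flow is supercritical.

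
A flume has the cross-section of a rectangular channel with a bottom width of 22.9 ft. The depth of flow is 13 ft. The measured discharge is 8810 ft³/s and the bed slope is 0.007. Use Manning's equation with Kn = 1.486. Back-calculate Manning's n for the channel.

Flow area A = b·y = 22.9 × 13 = 297.7 ft². Wetted perimeter P = b + 2y = 22.9 + 2×13 = 48.9 ft.
Hydraulic radius R = A/P = 297.7/48.9 = 6.088 ft.
Rearranging Manning's equation: n = (1.486/Q) A R^(2/3) S^(1/2) = (1.486/8810) × 297.7 × 6.088^(2/3) × √0.007 = 0.014.

n = 0.014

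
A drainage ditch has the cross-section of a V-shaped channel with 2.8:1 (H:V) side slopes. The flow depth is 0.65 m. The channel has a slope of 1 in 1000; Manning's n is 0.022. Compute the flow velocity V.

V = 0.653 m/s

For a triangular section with side slope z = 2.8: A = zy² = 2.8×0.65² = 1.183 m²; P = 2y√(1+z²) = 2×0.65×2.973 = 3.865 m.
Hydraulic radius R = A/P = 1.183/3.865 = 0.3061 m.
From Manning's equation, V = (1/n) R^(2/3) S^(1/2) = (1/0.022) × 0.3061^(2/3) × 0.001^(1/2) = 0.653 m/s.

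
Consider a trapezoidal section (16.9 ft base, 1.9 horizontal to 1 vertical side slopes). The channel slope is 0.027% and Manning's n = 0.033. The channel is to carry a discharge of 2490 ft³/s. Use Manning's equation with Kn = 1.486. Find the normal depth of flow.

y_n = 16.3 ft

Manning's equation rearranged: A R^(2/3) = nQ / (1.486·√S) = 0.033 × 2490 / (1.486 × √0.00027) = 3365.
Trying y = 20.5 ft: A R^(2/3) = 5632 — high.
Trying y = 13 ft: A R^(2/3) = 2060 — low.
Trying y = 16.3 ft: A R^(2/3) = 3371 — matches.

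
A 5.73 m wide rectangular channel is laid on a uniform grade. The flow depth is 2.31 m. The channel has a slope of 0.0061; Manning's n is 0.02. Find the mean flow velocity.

Flow area A = b·y = 5.73 × 2.31 = 13.24 m². Wetted perimeter P = b + 2y = 5.73 + 2×2.31 = 10.35 m.
Hydraulic radius R = A/P = 13.24/10.35 = 1.279 m.
From Manning's equation, V = (1/n) R^(2/3) S^(1/2) = (1/0.02) × 1.279^(2/3) × 0.0061^(1/2) = 4.6 m/s.

V = 4.6 m/s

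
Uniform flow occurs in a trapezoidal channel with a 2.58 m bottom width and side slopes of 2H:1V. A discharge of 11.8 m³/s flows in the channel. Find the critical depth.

y_c = 0.992 m

At critical depth, Q² T / (g A³) = 1, i.e. A³/T = Q²/g = 11.8²/9.81 = 14.19.
Try y = 1.18 m: A³/T = 27.13 — high.
Try y = 0.841 m: A³/T = 7.747 — low.
Try y = 0.992 m: A³/T = 14.17 — matches.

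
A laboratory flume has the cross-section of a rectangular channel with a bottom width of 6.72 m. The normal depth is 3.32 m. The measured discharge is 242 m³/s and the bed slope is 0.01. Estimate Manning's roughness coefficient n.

Flow area A = b·y = 6.72 × 3.32 = 22.31 m². Wetted perimeter P = b + 2y = 6.72 + 2×3.32 = 13.36 m.
Hydraulic radius R = A/P = 22.31/13.36 = 1.67 m.
Rearranging Manning's equation: n = (1/Q) A R^(2/3) S^(1/2) = (1/242) × 22.31 × 1.67^(2/3) × √0.01 = 0.013.

n = 0.013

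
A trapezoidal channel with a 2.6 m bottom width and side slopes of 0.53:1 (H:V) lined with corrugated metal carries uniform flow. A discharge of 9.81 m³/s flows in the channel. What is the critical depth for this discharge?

At critical depth, Q² T / (g A³) = 1, i.e. A³/T = Q²/g = 9.81²/9.81 = 9.81.
Try y = 0.87 m: A³/T = 5.363 — short.
Try y = 1.26 m: A³/T = 17.74 — over.
Try y = 1.05 m: A³/T = 9.805 — matches.

y_c = 1.05 m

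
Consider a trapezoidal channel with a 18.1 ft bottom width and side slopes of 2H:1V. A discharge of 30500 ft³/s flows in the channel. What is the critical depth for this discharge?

At critical depth, Q² T / (g A³) = 1, i.e. A³/T = Q²/g = 30500²/32.2 = 28890000.
Try y = 20.5 ft: A³/T = 17770000 — low.
Try y = 28 ft: A³/T = 68650000 — high.
Try y = 23 ft: A³/T = 29110000 — ≈ 28890000.

y_c = 23 ft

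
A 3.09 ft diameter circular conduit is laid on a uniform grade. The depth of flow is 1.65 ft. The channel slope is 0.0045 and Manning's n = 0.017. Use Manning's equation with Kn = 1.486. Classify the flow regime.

subcritical

For a circular section of diameter D = 3.09 ft at depth y = 1.65 ft, the central angle is θ = 2 arccos(1 − 2y/D) = 3.278 rad. Then A = (D²/8)(θ − sin θ) = 4.074 ft² and P = Dθ/2 = 5.064 ft.
Hydraulic radius R = A/P = 4.074/5.064 = 0.8045 ft.
V = (1.486/n) R^(2/3) √S = (1.486/0.017) × 0.8045^(2/3) × √0.0045 = 5.072 ft/s. Hydraulic depth D_h = A/T = 4.074/3.083 = 1.321 ft.
Froude number Fr = V/√(g·D_h) = 5.072/√(32.2×1.321) = 0.778, which is less than 1, so the flow is subcritical.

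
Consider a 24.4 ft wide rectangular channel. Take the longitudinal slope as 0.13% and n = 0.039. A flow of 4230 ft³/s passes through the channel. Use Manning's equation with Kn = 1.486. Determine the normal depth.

y_n = 29.9 ft

Manning's equation rearranged: A R^(2/3) = nQ / (1.486·√S) = 0.039 × 4230 / (1.486 × √0.0013) = 3079.
At y = 23.1 ft: A R^(2/3) = 2251 — short.
At y = 29.9 ft: A R^(2/3) = 3078 — matches.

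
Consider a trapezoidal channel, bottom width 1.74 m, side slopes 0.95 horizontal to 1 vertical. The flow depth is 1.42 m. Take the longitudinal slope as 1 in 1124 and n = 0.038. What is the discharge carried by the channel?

With bottom width b = 1.74 m and side slope z = 0.95: A = (b + zy)y = (1.74 + 0.95×1.42)×1.42 = 4.386 m²; P = b + 2y√(1+z²) = 1.74 + 2×1.42×1.379 = 5.657 m.
Hydraulic radius R = A/P = 4.386/5.657 = 0.7754 m.
Manning's equation: Q = (1/n) A R^(2/3) S^(1/2) = (1/0.038) × 4.386 × 0.7754^(2/3) × 0.0008897^(1/2) = 2.91 m³/s.

Q = 2.91 m³/s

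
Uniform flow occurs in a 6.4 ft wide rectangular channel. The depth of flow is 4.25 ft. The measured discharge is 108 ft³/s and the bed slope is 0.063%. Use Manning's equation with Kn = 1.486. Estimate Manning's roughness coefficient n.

Flow area A = b·y = 6.4 × 4.25 = 27.2 ft². Wetted perimeter P = b + 2y = 6.4 + 2×4.25 = 14.9 ft.
Hydraulic radius R = A/P = 27.2/14.9 = 1.826 ft.
Rearranging Manning's equation: n = (1.486/Q) A R^(2/3) S^(1/2) = (1.486/108) × 27.2 × 1.826^(2/3) × √0.00063 = 0.014.

n = 0.014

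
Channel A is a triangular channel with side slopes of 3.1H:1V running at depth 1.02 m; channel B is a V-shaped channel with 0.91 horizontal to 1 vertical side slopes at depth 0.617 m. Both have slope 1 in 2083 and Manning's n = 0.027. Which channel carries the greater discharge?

channel A

Channel A: For a triangular section with side slope z = 3.1: A = zy² = 3.1×1.02² = 3.225 m²; P = 2y√(1+z²) = 2×1.02×3.257 = 6.645 m. Hydraulic radius R = A/P = 3.225/6.645 = 0.4854 m. Q_A = (1/0.027)·3.225·0.4854^(2/3)·√0.0004801 = 1.616 m³/s.
Channel B: For a triangular section with side slope z = 0.91: A = zy² = 0.91×0.617² = 0.3464 m²; P = 2y√(1+z²) = 2×0.617×1.352 = 1.668 m. Hydraulic radius R = A/P = 0.3464/1.668 = 0.2076 m. Q_B = (1/0.027)·0.3464·0.2076^(2/3)·√0.0004801 = 0.09858 m³/s.
Q_A = 1.616 m³/s vs Q_B = 0.09858 m³/s, so channel A carries more.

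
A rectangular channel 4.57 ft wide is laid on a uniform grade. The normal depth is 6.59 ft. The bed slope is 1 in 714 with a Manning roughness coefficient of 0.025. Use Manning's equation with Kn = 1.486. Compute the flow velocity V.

V = 3.16 ft/s

Flow area A = b·y = 4.57 × 6.59 = 30.12 ft². Wetted perimeter P = b + 2y = 4.57 + 2×6.59 = 17.75 ft.
Hydraulic radius R = A/P = 30.12/17.75 = 1.697 ft.
From Manning's equation, V = (1.486/n) R^(2/3) S^(1/2) = (1.486/0.025) × 1.697^(2/3) × 0.001401^(1/2) = 3.16 ft/s.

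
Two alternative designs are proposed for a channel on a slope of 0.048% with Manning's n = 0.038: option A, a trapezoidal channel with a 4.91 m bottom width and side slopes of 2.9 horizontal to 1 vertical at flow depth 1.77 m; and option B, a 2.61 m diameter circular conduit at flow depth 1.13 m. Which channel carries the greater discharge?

channel A

Channel A: With bottom width b = 4.91 m and side slope z = 2.9: A = (b + zy)y = (4.91 + 2.9×1.77)×1.77 = 17.78 m²; P = b + 2y√(1+z²) = 4.91 + 2×1.77×3.068 = 15.77 m. Hydraulic radius R = A/P = 17.78/15.77 = 1.127 m. Q_A = (1/0.038)·17.78·1.127^(2/3)·√0.00048 = 11.1 m³/s.
Channel B: For a circular section of diameter D = 2.61 m at depth y = 1.13 m, the central angle is θ = 2 arccos(1 − 2y/D) = 2.873 rad. Then A = (D²/8)(θ − sin θ) = 2.22 m² and P = Dθ/2 = 3.749 m. Hydraulic radius R = A/P = 2.22/3.749 = 0.5921 m. Q_B = (1/0.038)·2.22·0.5921^(2/3)·√0.00048 = 0.9024 m³/s.
Q_A = 11.1 m³/s vs Q_B = 0.9024 m³/s, so channel A carries more.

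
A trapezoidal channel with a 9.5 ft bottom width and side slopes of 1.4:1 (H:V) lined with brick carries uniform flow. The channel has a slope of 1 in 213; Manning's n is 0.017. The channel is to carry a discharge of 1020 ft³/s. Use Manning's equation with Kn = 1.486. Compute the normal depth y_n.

Manning's equation rearranged: A R^(2/3) = nQ / (1.486·√S) = 0.017 × 1020 / (1.486 × √0.004695) = 170.3.
At y = 3.43 ft: A R^(2/3) = 85.55 — too small.
At y = 5.87 ft: A R^(2/3) = 239.8 — too large.
At y = 4.93 ft: A R^(2/3) = 170.3 — matches.

y_n = 4.93 ft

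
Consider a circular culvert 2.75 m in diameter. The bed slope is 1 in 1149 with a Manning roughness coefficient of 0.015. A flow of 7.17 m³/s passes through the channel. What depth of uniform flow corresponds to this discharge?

Manning's equation rearranged: A R^(2/3) = nQ / (1·√S) = 0.015 × 7.17 / (√0.0008703) = 3.646.
Trying y = 2.32 m: A R^(2/3) = 4.74 — high.
Trying y = 1.4 m: A R^(2/3) = 2.385 — low.
Trying y = 1.84 m: A R^(2/3) = 3.645 — close enough.

y_n = 1.84 m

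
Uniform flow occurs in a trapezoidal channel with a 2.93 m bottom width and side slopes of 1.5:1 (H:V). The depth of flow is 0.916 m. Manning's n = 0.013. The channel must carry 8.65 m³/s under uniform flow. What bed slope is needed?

S = 0.0015

With bottom width b = 2.93 m and side slope z = 1.5: A = (b + zy)y = (2.93 + 1.5×0.916)×0.916 = 3.942 m²; P = b + 2y√(1+z²) = 2.93 + 2×0.916×1.803 = 6.233 m.
Hydraulic radius R = A/P = 3.942/6.233 = 0.6325 m.
From Manning's equation, S = [nQ / (1 A R^(2/3))]² = [0.013 × 8.65 / (1 × 3.942 × 0.6325^(2/3))]² = 0.0015.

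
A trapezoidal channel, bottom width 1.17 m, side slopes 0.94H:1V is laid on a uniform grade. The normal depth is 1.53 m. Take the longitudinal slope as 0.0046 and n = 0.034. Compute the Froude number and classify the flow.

subcritical

With bottom width b = 1.17 m and side slope z = 0.94: A = (b + zy)y = (1.17 + 0.94×1.53)×1.53 = 3.991 m²; P = b + 2y√(1+z²) = 1.17 + 2×1.53×1.372 = 5.37 m.
Hydraulic radius R = A/P = 3.991/5.37 = 0.7432 m.
V = (1/n) R^(2/3) √S = (1/0.034) × 0.7432^(2/3) × √0.0046 = 1.637 m/s. Hydraulic depth D_h = A/T = 3.991/4.046 = 0.9862 m.
Froude number Fr = V/√(g·D_h) = 1.637/√(9.81×0.9862) = 0.526, which is less than 1, so the flow is subcritical.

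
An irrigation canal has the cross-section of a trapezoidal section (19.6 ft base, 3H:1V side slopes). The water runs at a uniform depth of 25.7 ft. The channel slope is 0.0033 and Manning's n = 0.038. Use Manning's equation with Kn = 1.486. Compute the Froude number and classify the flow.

With bottom width b = 19.6 ft and side slope z = 3: A = (b + zy)y = (19.6 + 3×25.7)×25.7 = 2485 ft²; P = b + 2y√(1+z²) = 19.6 + 2×25.7×3.162 = 182.1 ft.
Hydraulic radius R = A/P = 2485/182.1 = 13.64 ft.
V = (1.486/n) R^(2/3) √S = (1.486/0.038) × 13.64^(2/3) × √0.0033 = 12.83 ft/s. Hydraulic depth D_h = A/T = 2485/173.8 = 14.3 ft.
Froude number Fr = V/√(g·D_h) = 12.83/√(32.2×14.3) = 0.598, which is less than 1, so the flow is subcritical.

subcritical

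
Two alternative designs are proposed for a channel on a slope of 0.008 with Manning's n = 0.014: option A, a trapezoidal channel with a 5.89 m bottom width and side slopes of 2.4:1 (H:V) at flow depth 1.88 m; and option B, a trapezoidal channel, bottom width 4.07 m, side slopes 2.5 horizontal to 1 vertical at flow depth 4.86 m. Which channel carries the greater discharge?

Channel A: With bottom width b = 5.89 m and side slope z = 2.4: A = (b + zy)y = (5.89 + 2.4×1.88)×1.88 = 19.56 m²; P = b + 2y√(1+z²) = 5.89 + 2×1.88×2.6 = 15.67 m. Hydraulic radius R = A/P = 19.56/15.67 = 1.248 m. Q_A = (1/0.014)·19.56·1.248^(2/3)·√0.008 = 144.8 m³/s.
Channel B: With bottom width b = 4.07 m and side slope z = 2.5: A = (b + zy)y = (4.07 + 2.5×4.86)×4.86 = 78.83 m²; P = b + 2y√(1+z²) = 4.07 + 2×4.86×2.693 = 30.24 m. Hydraulic radius R = A/P = 78.83/30.24 = 2.607 m. Q_B = (1/0.014)·78.83·2.607^(2/3)·√0.008 = 953.9 m³/s.
Q_A = 144.8 m³/s vs Q_B = 953.9 m³/s, so channel B carries more.

channel B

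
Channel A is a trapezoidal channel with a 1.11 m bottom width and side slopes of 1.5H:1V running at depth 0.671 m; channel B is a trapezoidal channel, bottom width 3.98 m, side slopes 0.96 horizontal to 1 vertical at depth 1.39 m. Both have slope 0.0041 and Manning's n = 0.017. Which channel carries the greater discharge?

Channel A: With bottom width b = 1.11 m and side slope z = 1.5: A = (b + zy)y = (1.11 + 1.5×0.671)×0.671 = 1.42 m²; P = b + 2y√(1+z²) = 1.11 + 2×0.671×1.803 = 3.529 m. Hydraulic radius R = A/P = 1.42/3.529 = 0.4024 m. Q_A = (1/0.017)·1.42·0.4024^(2/3)·√0.0041 = 2.916 m³/s.
Channel B: With bottom width b = 3.98 m and side slope z = 0.96: A = (b + zy)y = (3.98 + 0.96×1.39)×1.39 = 7.387 m²; P = b + 2y√(1+z²) = 3.98 + 2×1.39×1.386 = 7.834 m. Hydraulic radius R = A/P = 7.387/7.834 = 0.943 m. Q_B = (1/0.017)·7.387·0.943^(2/3)·√0.0041 = 26.76 m³/s.
Q_A = 2.916 m³/s vs Q_B = 26.76 m³/s, so channel B carries more.

channel B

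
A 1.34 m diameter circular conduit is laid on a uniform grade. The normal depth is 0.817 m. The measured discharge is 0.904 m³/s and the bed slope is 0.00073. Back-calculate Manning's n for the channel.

For a circular section of diameter D = 1.34 m at depth y = 0.817 m, the central angle is θ = 2 arccos(1 − 2y/D) = 3.584 rad. Then A = (D²/8)(θ − sin θ) = 0.9005 m² and P = Dθ/2 = 2.401 m.
Hydraulic radius R = A/P = 0.9005/2.401 = 0.375 m.
Rearranging Manning's equation: n = (1/Q) A R^(2/3) S^(1/2) = (1/0.904) × 0.9005 × 0.375^(2/3) × √0.00073 = 0.014.

n = 0.014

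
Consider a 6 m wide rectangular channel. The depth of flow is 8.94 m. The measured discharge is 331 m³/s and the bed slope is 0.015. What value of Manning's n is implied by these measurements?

n = 0.034

Flow area A = b·y = 6 × 8.94 = 53.64 m². Wetted perimeter P = b + 2y = 6 + 2×8.94 = 23.88 m.
Hydraulic radius R = A/P = 53.64/23.88 = 2.246 m.
Rearranging Manning's equation: n = (1/Q) A R^(2/3) S^(1/2) = (1/331) × 53.64 × 2.246^(2/3) × √0.015 = 0.034.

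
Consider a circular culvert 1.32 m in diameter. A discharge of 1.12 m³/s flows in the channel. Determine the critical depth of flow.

At critical depth, Q² T / (g A³) = 1, i.e. A³/T = Q²/g = 1.12²/9.81 = 0.1279.
Trying y = 0.425 m: A³/T = 0.04474 — low.
Trying y = 0.661 m: A³/T = 0.2441 — high.
Trying y = 0.558 m: A³/T = 0.1277 — close enough.

y_c = 0.558 m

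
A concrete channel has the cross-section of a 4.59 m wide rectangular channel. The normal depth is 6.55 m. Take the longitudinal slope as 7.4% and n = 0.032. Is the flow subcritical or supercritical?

supercritical

Flow area A = b·y = 4.59 × 6.55 = 30.06 m². Wetted perimeter P = b + 2y = 4.59 + 2×6.55 = 17.69 m.
Hydraulic radius R = A/P = 30.06/17.69 = 1.7 m.
V = (1/n) R^(2/3) √S = (1/0.032) × 1.7^(2/3) × √0.074 = 12.11 m/s. Hydraulic depth D_h = A/T = 30.06/4.59 = 6.55 m.
Froude number Fr = V/√(g·D_h) = 12.11/√(9.81×6.55) = 1.51, which is greater than 1, so the flow is supercritical.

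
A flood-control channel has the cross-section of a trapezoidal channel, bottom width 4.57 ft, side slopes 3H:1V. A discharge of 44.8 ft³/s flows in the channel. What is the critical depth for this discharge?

At critical depth, Q² T / (g A³) = 1, i.e. A³/T = Q²/g = 44.8²/32.2 = 62.33.
At y = 1.39 ft: A³/T = 138.9 — over.
At y = 0.926 ft: A³/T = 31.11 — short.
At y = 1.12 ft: A³/T = 62.06 — matches.

y_c = 1.12 ft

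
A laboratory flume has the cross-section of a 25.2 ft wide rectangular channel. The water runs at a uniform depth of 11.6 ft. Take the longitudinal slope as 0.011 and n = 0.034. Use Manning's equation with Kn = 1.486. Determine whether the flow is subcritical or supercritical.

Flow area A = b·y = 25.2 × 11.6 = 292.3 ft². Wetted perimeter P = b + 2y = 25.2 + 2×11.6 = 48.4 ft.
Hydraulic radius R = A/P = 292.3/48.4 = 6.04 ft.
V = (1.486/n) R^(2/3) √S = (1.486/0.034) × 6.04^(2/3) × √0.011 = 15.2 ft/s. Hydraulic depth D_h = A/T = 292.3/25.2 = 11.6 ft.
Froude number Fr = V/√(g·D_h) = 15.2/√(32.2×11.6) = 0.787, which is less than 1, so the flow is subcritical.

subcritical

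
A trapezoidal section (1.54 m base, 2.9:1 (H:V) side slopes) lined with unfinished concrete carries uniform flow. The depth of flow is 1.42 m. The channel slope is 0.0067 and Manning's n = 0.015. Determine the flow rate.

Q = 37.3 m³/s

With bottom width b = 1.54 m and side slope z = 2.9: A = (b + zy)y = (1.54 + 2.9×1.42)×1.42 = 8.034 m²; P = b + 2y√(1+z²) = 1.54 + 2×1.42×3.068 = 10.25 m.
Hydraulic radius R = A/P = 8.034/10.25 = 0.7837 m.
Manning's equation: Q = (1/n) A R^(2/3) S^(1/2) = (1/0.015) × 8.034 × 0.7837^(2/3) × 0.0067^(1/2) = 37.3 m³/s.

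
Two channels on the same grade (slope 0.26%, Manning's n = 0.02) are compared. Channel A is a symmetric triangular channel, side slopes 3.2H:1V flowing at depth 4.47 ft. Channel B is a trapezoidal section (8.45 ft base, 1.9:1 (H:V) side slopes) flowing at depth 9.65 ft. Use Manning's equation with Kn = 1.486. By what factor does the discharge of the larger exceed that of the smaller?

Channel A: For a triangular section with side slope z = 3.2: A = zy² = 3.2×4.47² = 63.94 ft²; P = 2y√(1+z²) = 2×4.47×3.353 = 29.97 ft. Hydraulic radius R = A/P = 63.94/29.97 = 2.133 ft. Q_A = (1.486/0.02)·63.94·2.133^(2/3)·√0.0026 = 401.4 ft³/s.
Channel B: With bottom width b = 8.45 ft and side slope z = 1.9: A = (b + zy)y = (8.45 + 1.9×9.65)×9.65 = 258.5 ft²; P = b + 2y√(1+z²) = 8.45 + 2×9.65×2.147 = 49.89 ft. Hydraulic radius R = A/P = 258.5/49.89 = 5.181 ft. Q_B = (1.486/0.02)·258.5·5.181^(2/3)·√0.0026 = 2932 ft³/s.
The larger discharge is 2932 ft³/s and the smaller is 401.4 ft³/s; the ratio is 7.3.

7.3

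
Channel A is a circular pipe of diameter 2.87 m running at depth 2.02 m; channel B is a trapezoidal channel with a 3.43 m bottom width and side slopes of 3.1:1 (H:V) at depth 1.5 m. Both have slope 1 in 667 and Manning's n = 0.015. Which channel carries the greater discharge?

Channel A: For a circular section of diameter D = 2.87 m at depth y = 2.02 m, the central angle is θ = 2 arccos(1 − 2y/D) = 3.981 rad. Then A = (D²/8)(θ − sin θ) = 4.866 m² and P = Dθ/2 = 5.713 m. Hydraulic radius R = A/P = 4.866/5.713 = 0.8517 m. Q_A = (1/0.015)·4.866·0.8517^(2/3)·√0.001499 = 11.29 m³/s.
Channel B: With bottom width b = 3.43 m and side slope z = 3.1: A = (b + zy)y = (3.43 + 3.1×1.5)×1.5 = 12.12 m²; P = b + 2y√(1+z²) = 3.43 + 2×1.5×3.257 = 13.2 m. Hydraulic radius R = A/P = 12.12/13.2 = 0.918 m. Q_B = (1/0.015)·12.12·0.918^(2/3)·√0.001499 = 29.55 m³/s.
Q_A = 11.29 m³/s vs Q_B = 29.55 m³/s, so channel B carries more.

channel B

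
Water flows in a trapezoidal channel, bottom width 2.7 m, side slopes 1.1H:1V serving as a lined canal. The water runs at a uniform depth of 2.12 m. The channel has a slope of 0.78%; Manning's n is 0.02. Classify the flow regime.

With bottom width b = 2.7 m and side slope z = 1.1: A = (b + zy)y = (2.7 + 1.1×2.12)×2.12 = 10.67 m²; P = b + 2y√(1+z²) = 2.7 + 2×2.12×1.487 = 9.003 m.
Hydraulic radius R = A/P = 10.67/9.003 = 1.185 m.
V = (1/n) R^(2/3) √S = (1/0.02) × 1.185^(2/3) × √0.0078 = 4.945 m/s. Hydraulic depth D_h = A/T = 10.67/7.364 = 1.449 m.
Froude number Fr = V/√(g·D_h) = 4.945/√(9.81×1.449) = 1.31, which is greater than 1, so the flow is supercritical.

supercritical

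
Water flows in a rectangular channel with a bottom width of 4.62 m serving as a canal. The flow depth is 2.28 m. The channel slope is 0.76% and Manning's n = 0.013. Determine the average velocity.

Flow area A = b·y = 4.62 × 2.28 = 10.53 m². Wetted perimeter P = b + 2y = 4.62 + 2×2.28 = 9.18 m.
Hydraulic radius R = A/P = 10.53/9.18 = 1.147 m.
From Manning's equation, V = (1/n) R^(2/3) S^(1/2) = (1/0.013) × 1.147^(2/3) × 0.0076^(1/2) = 7.35 m/s.

V = 7.35 m/s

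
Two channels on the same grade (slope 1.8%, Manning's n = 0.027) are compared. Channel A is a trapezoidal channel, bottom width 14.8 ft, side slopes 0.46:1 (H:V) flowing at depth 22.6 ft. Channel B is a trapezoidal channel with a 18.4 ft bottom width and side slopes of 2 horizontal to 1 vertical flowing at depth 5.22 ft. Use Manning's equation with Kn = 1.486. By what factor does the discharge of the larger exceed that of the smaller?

6.87

Channel A: With bottom width b = 14.8 ft and side slope z = 0.46: A = (b + zy)y = (14.8 + 0.46×22.6)×22.6 = 569.4 ft²; P = b + 2y√(1+z²) = 14.8 + 2×22.6×1.101 = 64.55 ft. Hydraulic radius R = A/P = 569.4/64.55 = 8.821 ft. Q_A = (1.486/0.027)·569.4·8.821^(2/3)·√0.018 = 17950 ft³/s.
Channel B: With bottom width b = 18.4 ft and side slope z = 2: A = (b + zy)y = (18.4 + 2×5.22)×5.22 = 150.5 ft²; P = b + 2y√(1+z²) = 18.4 + 2×5.22×2.236 = 41.74 ft. Hydraulic radius R = A/P = 150.5/41.74 = 3.606 ft. Q_B = (1.486/0.027)·150.5·3.606^(2/3)·√0.018 = 2614 ft³/s.
The larger discharge is 17950 ft³/s and the smaller is 2614 ft³/s; the ratio is 6.87.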